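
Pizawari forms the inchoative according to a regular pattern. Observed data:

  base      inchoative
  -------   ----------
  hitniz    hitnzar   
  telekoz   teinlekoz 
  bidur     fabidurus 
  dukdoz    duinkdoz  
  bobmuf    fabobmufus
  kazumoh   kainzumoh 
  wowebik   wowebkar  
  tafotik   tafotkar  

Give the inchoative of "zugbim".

zugbmar

hitniz and dukdoz both end in -z yet inflect differently (hitnzar, duinkdoz), so the final letter is not what conditions the rule; the last vowel is.
"zugbim" has last vowel 'i'. The stems whose last vowel is 'i' (wowebik → wowebkar, hitniz → hitnzar, tafotik → tafotkar) delete the last vowel and add -ar.
So zugbim → zugbmar.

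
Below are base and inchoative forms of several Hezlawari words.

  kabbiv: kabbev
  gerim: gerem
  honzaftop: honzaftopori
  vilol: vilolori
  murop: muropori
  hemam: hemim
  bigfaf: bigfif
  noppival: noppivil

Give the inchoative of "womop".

"womop" has last vowel 'o'. The stems whose last vowel is 'o' (honzaftop → honzaftopori, vilol → vilolori, murop → muropori) add -ori.
So womop → womopori.

womopori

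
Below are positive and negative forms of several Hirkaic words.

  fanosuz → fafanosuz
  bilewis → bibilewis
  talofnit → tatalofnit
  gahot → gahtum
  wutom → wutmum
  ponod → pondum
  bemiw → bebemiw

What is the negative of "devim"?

gahot and talofnit both end in -t yet inflect differently (gahtum, tatalofnit), so the final letter is not what conditions the rule; the last vowel is.
"devim" has last vowel 'i'. The stems whose last vowel is 'i' (talofnit → tatalofnit, bemiw → bebemiw, bilewis → bibilewis) repeat the first consonant+vowel as a prefix.
So devim → dedevim.

dedevim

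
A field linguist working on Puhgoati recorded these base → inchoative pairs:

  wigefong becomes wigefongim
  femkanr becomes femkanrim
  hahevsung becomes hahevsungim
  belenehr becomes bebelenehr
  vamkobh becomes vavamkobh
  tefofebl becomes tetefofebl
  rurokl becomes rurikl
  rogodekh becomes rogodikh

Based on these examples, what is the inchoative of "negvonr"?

femkanr and belenehr both end in -r yet inflect differently (femkanrim, bebelenehr), so the final letter is not what conditions the rule; the second-to-last letter is.
"negvonr" has second-to-last letter 'n'. The stems whose second-to-last letter is 'n' (wigefong → wigefongim, femkanr → femkanrim, hahevsung → hahevsungim) add -im.
So negvonr → negvonrim.

negvonrim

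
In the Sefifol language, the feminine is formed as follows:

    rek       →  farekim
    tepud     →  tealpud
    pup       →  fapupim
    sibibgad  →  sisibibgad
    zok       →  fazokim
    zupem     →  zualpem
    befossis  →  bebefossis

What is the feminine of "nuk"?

tepud and sibibgad both end in -d yet inflect differently (tealpud, sisibibgad), so the final letter is not what conditions the rule; the number of vowels is.
"nuk" has 1 vowel. The stems with 1 vowel (zok → fazokim, rek → farekim, pup → fapupim) add fa- … -im around the stem.
The other patterns: stems with 2 vowels insert -al- after the first vowel; stems with 3 vowels repeat the first consonant+vowel as a prefix.
So nuk → fanukim.

fanukim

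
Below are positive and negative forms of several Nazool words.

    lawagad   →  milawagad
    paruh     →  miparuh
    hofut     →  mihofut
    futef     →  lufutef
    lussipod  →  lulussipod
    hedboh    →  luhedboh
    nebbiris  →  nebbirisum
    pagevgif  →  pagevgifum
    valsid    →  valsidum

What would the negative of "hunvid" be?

hunvidum

lawagad and lussipod both end in -d yet inflect differently (milawagad, lulussipod), so the final letter is not what conditions the rule; the last vowel is.
"hunvid" has last vowel 'i'. The stems whose last vowel is 'i' (nebbiris → nebbirisum, pagevgif → pagevgifum, valsid → valsidum) add -um.
The other patterns: stems whose last vowel is 'a' or 'u' add the prefix mi-; stems whose last vowel is 'e' or 'o' add the prefix lu-.
So hunvid → hunvidum.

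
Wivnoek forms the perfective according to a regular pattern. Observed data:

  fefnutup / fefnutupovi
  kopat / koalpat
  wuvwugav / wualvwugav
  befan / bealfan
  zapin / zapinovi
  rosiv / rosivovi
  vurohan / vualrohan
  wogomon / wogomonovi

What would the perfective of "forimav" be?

foalrimav

"forimav" has last vowel 'a'. The stems whose last vowel is 'a' (befan → bealfan, kopat → koalpat, vurohan → vualrohan) insert -al- after the first vowel.
So forimav → foalrimav.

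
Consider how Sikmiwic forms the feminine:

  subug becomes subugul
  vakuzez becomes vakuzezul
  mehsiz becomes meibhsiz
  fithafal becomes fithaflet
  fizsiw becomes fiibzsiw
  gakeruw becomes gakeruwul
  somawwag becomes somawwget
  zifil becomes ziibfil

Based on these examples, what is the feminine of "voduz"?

voduzul

zifil and fithafal both end in -l yet inflect differently (ziibfil, fithaflet), so the final letter is not what conditions the rule; the last vowel is.
"voduz" has last vowel 'u'. The stems whose last vowel is 'u' (subug → subugul, gakeruw → gakeruwul) add -ul.
So voduz → voduzul.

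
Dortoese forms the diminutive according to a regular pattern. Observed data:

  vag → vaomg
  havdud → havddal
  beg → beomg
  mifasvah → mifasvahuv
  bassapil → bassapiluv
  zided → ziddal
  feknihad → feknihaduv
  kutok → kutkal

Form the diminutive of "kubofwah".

kubofwahuv

zided and feknihad both end in -d yet inflect differently (ziddal, feknihaduv), so the final letter is not what conditions the rule; the number of vowels is.
"kubofwah" has 3 vowels. The stems with 3 vowels (bassapil → bassapiluv, mifasvah → mifasvahuv, feknihad → feknihaduv) add -uv.
So kubofwah → kubofwahuv.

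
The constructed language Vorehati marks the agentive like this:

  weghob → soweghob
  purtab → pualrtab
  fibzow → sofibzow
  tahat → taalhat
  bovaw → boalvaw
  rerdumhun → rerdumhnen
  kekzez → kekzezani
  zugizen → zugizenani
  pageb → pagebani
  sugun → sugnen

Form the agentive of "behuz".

behzen

"behuz" has last vowel 'u'. The stems whose last vowel is 'u' (sugun → sugnen, rerdumhun → rerdumhnen) delete the last vowel and add -en.
The other patterns: stems whose last vowel is 'o' add the prefix so-; stems whose last vowel is 'a' insert -al- after the first vowel; stems whose last vowel is 'e' add -ani.
So behuz → behzen.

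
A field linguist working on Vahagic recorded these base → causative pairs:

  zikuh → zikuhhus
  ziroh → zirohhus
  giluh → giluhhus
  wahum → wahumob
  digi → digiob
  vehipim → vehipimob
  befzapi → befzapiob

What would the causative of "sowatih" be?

sowatihhus

zikuh and wahum both have last vowel 'u' yet inflect differently (zikuhhus, wahumob), so the last vowel is not what conditions the rule; the final letter is.
"sowatih" ends in -h. The stems ending in -h (zikuh → zikuhhus, ziroh → zirohhus, giluh → giluhhus) double the final consonant and add -us.
So sowatih → sowatihhus.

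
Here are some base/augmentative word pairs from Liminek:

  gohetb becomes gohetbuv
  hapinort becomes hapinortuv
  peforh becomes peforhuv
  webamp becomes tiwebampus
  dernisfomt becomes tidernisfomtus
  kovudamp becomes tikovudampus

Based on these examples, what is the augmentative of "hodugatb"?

hodugatbuv

hapinort and dernisfomt both end in -t yet inflect differently (hapinortuv, tidernisfomtus), so the final letter is not what conditions the rule; the second-to-last letter is.
"hodugatb" has second-to-last letter 't'. The one such stem in the data (gohetb → gohetbuv) adds -uv, so the same rule applies.
So hodugatb → hodugatbuv.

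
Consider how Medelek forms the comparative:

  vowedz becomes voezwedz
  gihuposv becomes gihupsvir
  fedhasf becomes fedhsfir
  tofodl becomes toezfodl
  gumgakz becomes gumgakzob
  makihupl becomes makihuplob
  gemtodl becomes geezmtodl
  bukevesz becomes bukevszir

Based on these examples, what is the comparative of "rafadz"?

vowedz and bukevesz both end in -z yet inflect differently (voezwedz, bukevszir), so the final letter is not what conditions the rule; the second-to-last letter is.
"rafadz" has second-to-last letter 'd'. The stems whose second-to-last letter is 'd' (tofodl → toezfodl, gemtodl → geezmtodl, vowedz → voezwedz) insert -ez- after the first vowel.
The other patterns: stems whose second-to-last letter is 's' delete the last vowel and add -ir; stems whose second-to-last letter is 'k' or 'p' add -ob.
So rafadz → raezfadz.

raezfadz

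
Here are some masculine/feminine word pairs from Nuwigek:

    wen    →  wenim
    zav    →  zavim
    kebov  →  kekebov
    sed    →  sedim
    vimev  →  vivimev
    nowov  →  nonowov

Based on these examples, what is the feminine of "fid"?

"fid" has 1 vowel. The stems with 1 vowel (zav → zavim, wen → wenim, sed → sedim) add -im.
The other pattern: stems with 2 vowels repeat the first consonant+vowel as a prefix.
So fid → fidim.

fidim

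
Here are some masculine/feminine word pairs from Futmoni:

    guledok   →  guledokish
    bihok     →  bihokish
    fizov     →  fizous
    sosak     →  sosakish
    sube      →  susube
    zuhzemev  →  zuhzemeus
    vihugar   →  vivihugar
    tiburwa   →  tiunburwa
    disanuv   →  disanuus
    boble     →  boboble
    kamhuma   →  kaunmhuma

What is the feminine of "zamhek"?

"zamhek" ends in -k. The stems ending in -k (guledok → guledokish, bihok → bihokish, sosak → sosakish) add -ish.
The other patterns: stems ending in -a insert -un- after the first vowel; stems ending in -v drop the final letter and add -us; stems ending in -e or -r repeat the first consonant+vowel as a prefix.
So zamhek → zamhekish.

zamhekish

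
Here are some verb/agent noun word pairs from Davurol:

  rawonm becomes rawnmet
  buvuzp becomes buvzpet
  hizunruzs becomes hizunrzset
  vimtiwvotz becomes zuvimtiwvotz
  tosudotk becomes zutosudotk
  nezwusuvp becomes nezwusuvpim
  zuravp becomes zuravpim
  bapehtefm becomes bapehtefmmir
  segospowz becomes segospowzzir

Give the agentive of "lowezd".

lowzdet

buvuzp and nezwusuvp both end in -p yet inflect differently (buvzpet, nezwusuvpim), so the final letter is not what conditions the rule; the second-to-last letter is.
"lowezd" has second-to-last letter 'z'. The stems whose second-to-last letter is 'z' (buvuzp → buvzpet, hizunruzs → hizunrzset) delete the last vowel and add -et.
The other patterns: stems whose second-to-last letter is 't' add the prefix zu-; stems whose second-to-last letter is 'v' add -im; stems whose second-to-last letter is 'f' or 'w' double the final consonant and add -ir.
So lowezd → lowzdet.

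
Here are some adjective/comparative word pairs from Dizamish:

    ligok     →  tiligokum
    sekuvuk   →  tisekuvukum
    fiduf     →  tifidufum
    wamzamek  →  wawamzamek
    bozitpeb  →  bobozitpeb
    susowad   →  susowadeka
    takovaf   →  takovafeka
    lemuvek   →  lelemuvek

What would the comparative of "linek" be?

lilinek

lemuvek and ligok both end in -k yet inflect differently (lelemuvek, tiligokum), so the final letter is not what conditions the rule; the last vowel is.
"linek" has last vowel 'e'. The stems whose last vowel is 'e' (lemuvek → lelemuvek, bozitpeb → bobozitpeb, wamzamek → wawamzamek) repeat the first consonant+vowel as a prefix.
So linek → lilinek.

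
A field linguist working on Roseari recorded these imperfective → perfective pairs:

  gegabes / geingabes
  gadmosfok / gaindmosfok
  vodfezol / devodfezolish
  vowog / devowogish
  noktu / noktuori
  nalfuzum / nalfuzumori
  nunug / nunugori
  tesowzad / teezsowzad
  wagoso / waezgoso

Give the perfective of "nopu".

vowog and nunug both end in -g yet inflect differently (devowogish, nunugori), so the final letter is not what conditions the rule; the first letter is.
"nopu" begins with n-. The stems beginning with n- (noktu → noktuori, nalfuzum → nalfuzumori, nunug → nunugori) add -ori.
The other patterns: stems beginning with g- insert -in- after the first vowel; stems beginning with v- add de- … -ish around the stem; stems beginning with t- or w- insert -ez- after the first vowel.
So nopu → nopuori.

nopuori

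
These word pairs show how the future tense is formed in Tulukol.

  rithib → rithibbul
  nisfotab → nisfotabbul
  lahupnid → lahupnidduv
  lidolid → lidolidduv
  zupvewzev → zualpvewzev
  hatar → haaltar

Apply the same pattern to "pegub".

pegubbul

rithib and lahupnid both have last vowel 'i' yet inflect differently (rithibbul, lahupnidduv), so the last vowel is not what conditions the rule; the final letter is.
"pegub" ends in -b. The stems ending in -b (rithib → rithibbul, nisfotab → nisfotabbul) double the final consonant and add -ul.
The other patterns: stems ending in -d double the final consonant and add -uv; stems ending in -r or -v insert -al- after the first vowel.
So pegub → pegubbul.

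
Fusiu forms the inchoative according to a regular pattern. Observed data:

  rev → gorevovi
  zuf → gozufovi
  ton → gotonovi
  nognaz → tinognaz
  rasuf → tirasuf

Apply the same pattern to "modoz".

zuf and rasuf both end in -f yet inflect differently (gozufovi, tirasuf), so the final letter is not what conditions the rule; the number of vowels is.
"modoz" has 2 vowels. The stems with 2 vowels (nognaz → tinognaz, rasuf → tirasuf) add the prefix ti-.
So modoz → timodoz.

timodoz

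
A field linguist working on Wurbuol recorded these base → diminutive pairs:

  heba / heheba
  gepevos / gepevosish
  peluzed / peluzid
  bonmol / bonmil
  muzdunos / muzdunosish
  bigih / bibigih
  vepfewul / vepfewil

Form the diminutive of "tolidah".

totolidah

bonmol and gepevos both have last vowel 'o' yet inflect differently (bonmil, gepevosish), so the last vowel is not what conditions the rule; the final letter is.
"tolidah" ends in -h. The one such stem in the data (bigih → bibigih) repeats the first consonant+vowel as a prefix (as does heba), so the same rule applies.
The other patterns: stems ending in -d or -l change the last vowel to 'i'; stems ending in -s add -ish.
So tolidah → totolidah.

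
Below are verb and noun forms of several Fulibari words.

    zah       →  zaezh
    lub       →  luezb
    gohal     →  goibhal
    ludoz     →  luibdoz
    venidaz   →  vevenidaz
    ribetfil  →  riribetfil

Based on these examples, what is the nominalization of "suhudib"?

ludoz and venidaz both end in -z yet inflect differently (luibdoz, vevenidaz), so the final letter is not what conditions the rule; the number of vowels is.
"suhudib" has 3 vowels. The stems with 3 vowels (venidaz → vevenidaz, ribetfil → riribetfil) repeat the first consonant+vowel as a prefix.
The other patterns: stems with 1 vowel insert -ez- after the first vowel; stems with 2 vowels insert -ib- after the first vowel.
So suhudib → susuhudib.

susuhudib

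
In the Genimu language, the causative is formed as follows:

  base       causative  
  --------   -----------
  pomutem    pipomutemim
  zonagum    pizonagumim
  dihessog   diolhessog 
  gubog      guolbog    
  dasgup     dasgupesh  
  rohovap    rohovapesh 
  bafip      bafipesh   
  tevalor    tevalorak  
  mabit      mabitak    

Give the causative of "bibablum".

"bibablum" ends in -m. The stems ending in -m (pomutem → pipomutemim, zonagum → pizonagumim) add pi- … -im around the stem.
The other patterns: stems ending in -g insert -ol- after the first vowel; stems ending in -p add -esh; stems ending in -r or -t add -ak.
So bibablum → pibibablumim.

pibibablumim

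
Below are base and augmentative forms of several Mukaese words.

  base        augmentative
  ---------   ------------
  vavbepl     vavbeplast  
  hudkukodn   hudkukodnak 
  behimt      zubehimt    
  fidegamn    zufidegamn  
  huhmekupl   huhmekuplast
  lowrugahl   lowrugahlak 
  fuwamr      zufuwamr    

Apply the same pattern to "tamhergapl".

tamhergaplast

"tamhergapl" has second-to-last letter 'p'. The stems whose second-to-last letter is 'p' (huhmekupl → huhmekuplast, vavbepl → vavbeplast) add -ast.
So tamhergapl → tamhergaplast.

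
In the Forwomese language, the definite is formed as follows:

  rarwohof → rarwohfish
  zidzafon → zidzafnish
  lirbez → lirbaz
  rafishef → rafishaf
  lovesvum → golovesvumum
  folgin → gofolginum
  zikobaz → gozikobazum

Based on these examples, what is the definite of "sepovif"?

rarwohof and rafishef both end in -f yet inflect differently (rarwohfish, rafishaf), so the final letter is not what conditions the rule; the last vowel is.
"sepovif" has last vowel 'i'. The one such stem in the data (folgin → gofolginum) adds go- … -um around the stem, so the same rule applies.
The other patterns: stems whose last vowel is 'o' delete the last vowel and add -ish; stems whose last vowel is 'e' change the last vowel to 'a'.
So sepovif → gosepovifum.

gosepovifum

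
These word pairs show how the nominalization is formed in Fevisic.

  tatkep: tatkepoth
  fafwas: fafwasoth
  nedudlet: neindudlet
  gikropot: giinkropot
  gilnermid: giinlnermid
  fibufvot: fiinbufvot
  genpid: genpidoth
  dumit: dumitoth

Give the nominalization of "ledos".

ledosoth

dumit and gikropot both end in -t yet inflect differently (dumitoth, giinkropot), so the final letter is not what conditions the rule; the number of vowels is.
"ledos" has 2 vowels. The stems with 2 vowels (fafwas → fafwasoth, tatkep → tatkepoth, dumit → dumitoth) add -oth.
The other pattern: stems with 3 vowels insert -in- after the first vowel.
So ledos → ledosoth.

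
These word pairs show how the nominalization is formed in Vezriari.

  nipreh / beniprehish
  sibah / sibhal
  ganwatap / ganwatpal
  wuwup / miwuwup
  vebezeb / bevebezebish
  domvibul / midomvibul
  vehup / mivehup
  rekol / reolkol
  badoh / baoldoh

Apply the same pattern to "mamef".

bemamefish

badoh and sibah both end in -h yet inflect differently (baoldoh, sibhal), so the final letter is not what conditions the rule; the last vowel is.
"mamef" has last vowel 'e'. The stems whose last vowel is 'e' (vebezeb → bevebezebish, nipreh → beniprehish) add be- … -ish around the stem.
The other patterns: stems whose last vowel is 'o' insert -ol- after the first vowel; stems whose last vowel is 'a' delete the last vowel and add -al; stems whose last vowel is 'u' add the prefix mi-.
So mamef → bemamefish.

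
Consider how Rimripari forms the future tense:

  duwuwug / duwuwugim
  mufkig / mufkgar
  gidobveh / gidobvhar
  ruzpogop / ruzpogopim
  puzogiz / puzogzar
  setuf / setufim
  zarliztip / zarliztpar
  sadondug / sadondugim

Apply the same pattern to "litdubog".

litdubogim

mufkig and sadondug both end in -g yet inflect differently (mufkgar, sadondugim), so the final letter is not what conditions the rule; the last vowel is.
"litdubog" has last vowel 'o'. The one such stem in the data (ruzpogop → ruzpogopim) adds -im, so the same rule applies.
So litdubog → litdubogim.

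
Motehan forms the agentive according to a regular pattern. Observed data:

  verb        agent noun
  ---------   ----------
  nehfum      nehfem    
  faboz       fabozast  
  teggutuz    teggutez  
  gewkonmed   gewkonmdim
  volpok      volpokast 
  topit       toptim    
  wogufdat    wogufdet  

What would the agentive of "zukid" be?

zukdim

topit and wogufdat both end in -t yet inflect differently (toptim, wogufdet), so the final letter is not what conditions the rule; the last vowel is.
"zukid" has last vowel 'i'. The one such stem in the data (topit → toptim) deletes the last vowel and adds -im (as does gewkonmed), so the same rule applies.
The other patterns: stems whose last vowel is 'o' add -ast; stems whose last vowel is 'a' or 'u' change the last vowel to 'e'.
So zukid → zukdim.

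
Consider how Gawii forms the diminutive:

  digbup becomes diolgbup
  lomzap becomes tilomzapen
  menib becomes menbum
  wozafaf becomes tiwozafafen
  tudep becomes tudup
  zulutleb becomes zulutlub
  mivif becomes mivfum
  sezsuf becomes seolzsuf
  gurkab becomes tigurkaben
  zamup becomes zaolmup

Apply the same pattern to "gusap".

"gusap" has last vowel 'a'. The stems whose last vowel is 'a' (gurkab → tigurkaben, lomzap → tilomzapen, wozafaf → tiwozafafen) add ti- … -en around the stem.
The other patterns: stems whose last vowel is 'i' delete the last vowel and add -um; stems whose last vowel is 'u' insert -ol- after the first vowel; stems whose last vowel is 'e' change the last vowel to 'u'.
So gusap → tigusapen.

tigusapen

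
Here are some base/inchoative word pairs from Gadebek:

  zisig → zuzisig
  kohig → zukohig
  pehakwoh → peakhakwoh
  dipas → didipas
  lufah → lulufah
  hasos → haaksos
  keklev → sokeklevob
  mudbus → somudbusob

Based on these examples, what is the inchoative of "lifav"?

hasos and dipas both end in -s yet inflect differently (haaksos, didipas), so the final letter is not what conditions the rule; the last vowel is.
"lifav" has last vowel 'a'. The stems whose last vowel is 'a' (dipas → didipas, lufah → lulufah) repeat the first consonant+vowel as a prefix.
So lifav → lilifav.

lilifav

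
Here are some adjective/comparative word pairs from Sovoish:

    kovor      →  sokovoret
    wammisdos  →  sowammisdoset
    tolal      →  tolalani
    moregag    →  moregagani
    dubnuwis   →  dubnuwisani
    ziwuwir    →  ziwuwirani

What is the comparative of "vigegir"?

"vigegir" has last vowel 'i'. The stems whose last vowel is 'i' (dubnuwis → dubnuwisani, ziwuwir → ziwuwirani) add -ani.
So vigegir → vigegirani.

vigegirani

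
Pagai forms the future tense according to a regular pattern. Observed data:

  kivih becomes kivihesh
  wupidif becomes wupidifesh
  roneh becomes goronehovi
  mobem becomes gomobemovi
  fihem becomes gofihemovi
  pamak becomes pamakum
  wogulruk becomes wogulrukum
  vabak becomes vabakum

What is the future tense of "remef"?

"remef" has last vowel 'e'. The stems whose last vowel is 'e' (roneh → goronehovi, mobem → gomobemovi, fihem → gofihemovi) add go- … -ovi around the stem.
So remef → goremefovi.

goremefovi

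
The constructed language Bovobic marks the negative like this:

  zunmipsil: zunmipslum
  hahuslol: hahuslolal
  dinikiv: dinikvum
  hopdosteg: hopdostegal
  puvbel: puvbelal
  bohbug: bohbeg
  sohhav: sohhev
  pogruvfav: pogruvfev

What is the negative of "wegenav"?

dinikiv and sohhav both end in -v yet inflect differently (dinikvum, sohhev), so the final letter is not what conditions the rule; the last vowel is.
"wegenav" has last vowel 'a'. The stems whose last vowel is 'a' (sohhav → sohhev, pogruvfav → pogruvfev) change the last vowel to 'e'.
So wegenav → wegenev.

wegenev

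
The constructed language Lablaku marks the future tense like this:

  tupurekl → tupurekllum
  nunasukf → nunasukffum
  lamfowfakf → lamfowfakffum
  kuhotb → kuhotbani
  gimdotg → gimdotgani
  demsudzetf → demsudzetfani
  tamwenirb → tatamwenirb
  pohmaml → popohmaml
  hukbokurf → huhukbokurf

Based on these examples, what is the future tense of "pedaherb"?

pepedaherb

nunasukf and demsudzetf both end in -f yet inflect differently (nunasukffum, demsudzetfani), so the final letter is not what conditions the rule; the second-to-last letter is.
"pedaherb" has second-to-last letter 'r'. The stems whose second-to-last letter is 'r' (tamwenirb → tatamwenirb, hukbokurf → huhukbokurf) repeat the first consonant+vowel as a prefix.
The other patterns: stems whose second-to-last letter is 'k' double the final consonant and add -um; stems whose second-to-last letter is 't' add -ani.
So pedaherb → pepedaherb.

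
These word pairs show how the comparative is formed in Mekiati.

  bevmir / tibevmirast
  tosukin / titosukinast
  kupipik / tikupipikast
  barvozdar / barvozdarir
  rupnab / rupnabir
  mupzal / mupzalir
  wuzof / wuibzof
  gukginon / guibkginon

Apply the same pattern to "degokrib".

tidegokribast

"degokrib" has last vowel 'i'. The stems whose last vowel is 'i' (bevmir → tibevmirast, tosukin → titosukinast, kupipik → tikupipikast) add ti- … -ast around the stem.
The other patterns: stems whose last vowel is 'a' add -ir; stems whose last vowel is 'o' insert -ib- after the first vowel.
So degokrib → tidegokribast.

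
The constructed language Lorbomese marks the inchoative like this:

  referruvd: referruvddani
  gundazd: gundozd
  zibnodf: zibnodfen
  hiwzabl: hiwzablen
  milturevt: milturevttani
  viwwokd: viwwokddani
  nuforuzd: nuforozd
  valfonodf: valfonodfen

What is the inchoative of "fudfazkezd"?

referruvd and nuforuzd both end in -d yet inflect differently (referruvddani, nuforozd), so the final letter is not what conditions the rule; the second-to-last letter is.
"fudfazkezd" has second-to-last letter 'z'. The stems whose second-to-last letter is 'z' (nuforuzd → nuforozd, gundazd → gundozd) change the last vowel to 'o'.
The other patterns: stems whose second-to-last letter is 'k' or 'v' double the final consonant and add -ani; stems whose second-to-last letter is 'b' or 'd' add -en.
So fudfazkezd → fudfazkozd.

fudfazkozd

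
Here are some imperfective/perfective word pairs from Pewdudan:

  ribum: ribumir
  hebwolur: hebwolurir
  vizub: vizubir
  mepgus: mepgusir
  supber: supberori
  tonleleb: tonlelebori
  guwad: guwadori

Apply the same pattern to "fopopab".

fopopabori

hebwolur and supber both end in -r yet inflect differently (hebwolurir, supberori), so the final letter is not what conditions the rule; the last vowel is.
"fopopab" has last vowel 'a'. The one such stem in the data (guwad → guwadori) adds -ori, so the same rule applies.
So fopopab → fopopabori.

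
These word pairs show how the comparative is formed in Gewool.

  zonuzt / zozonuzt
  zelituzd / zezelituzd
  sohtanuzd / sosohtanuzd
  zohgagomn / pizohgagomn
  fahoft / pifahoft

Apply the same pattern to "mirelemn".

pimirelemn

zonuzt and fahoft both end in -t yet inflect differently (zozonuzt, pifahoft), so the final letter is not what conditions the rule; the second-to-last letter is.
"mirelemn" has second-to-last letter 'm'. The one such stem in the data (zohgagomn → pizohgagomn) adds the prefix pi-, so the same rule applies.
The other pattern: stems whose second-to-last letter is 'z' repeat the first consonant+vowel as a prefix.
So mirelemn → pimirelemn.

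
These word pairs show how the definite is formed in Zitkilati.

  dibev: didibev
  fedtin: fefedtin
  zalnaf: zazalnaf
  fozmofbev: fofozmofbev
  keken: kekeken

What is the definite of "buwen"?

bubuwen

Every pair shown (dibev → didibev, fedtin → fefedtin, zalnaf → zazalnaf, …) follows the same rule: repeat the first consonant+vowel as a prefix.
So buwen → bubuwen.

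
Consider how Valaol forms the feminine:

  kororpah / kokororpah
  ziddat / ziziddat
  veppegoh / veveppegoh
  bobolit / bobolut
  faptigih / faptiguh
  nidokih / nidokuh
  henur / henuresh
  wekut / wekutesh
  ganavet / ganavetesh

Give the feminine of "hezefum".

ziddat and bobolit both end in -t yet inflect differently (ziziddat, bobolut), so the final letter is not what conditions the rule; the last vowel is.
"hezefum" has last vowel 'u'. The stems whose last vowel is 'u' (henur → henuresh, wekut → wekutesh) add -esh.
The other patterns: stems whose last vowel is 'a' or 'o' repeat the first consonant+vowel as a prefix; stems whose last vowel is 'i' change the last vowel to 'u'.
So hezefum → hezefumesh.

hezefumesh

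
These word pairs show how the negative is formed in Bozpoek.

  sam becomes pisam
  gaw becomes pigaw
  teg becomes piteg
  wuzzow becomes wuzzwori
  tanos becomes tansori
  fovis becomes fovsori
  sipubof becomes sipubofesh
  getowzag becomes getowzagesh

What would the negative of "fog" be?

"fog" has 1 vowel. The stems with 1 vowel (sam → pisam, gaw → pigaw, teg → piteg) add the prefix pi-.
The other patterns: stems with 2 vowels delete the last vowel and add -ori; stems with 3 vowels add -esh.
So fog → pifog.

pifog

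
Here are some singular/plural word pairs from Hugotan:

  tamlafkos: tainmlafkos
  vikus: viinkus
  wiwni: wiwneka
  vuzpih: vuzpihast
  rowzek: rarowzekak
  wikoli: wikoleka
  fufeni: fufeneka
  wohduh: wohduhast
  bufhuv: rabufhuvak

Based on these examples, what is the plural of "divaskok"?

wohduh and vikus both have last vowel 'u' yet inflect differently (wohduhast, viinkus), so the last vowel is not what conditions the rule; the final letter is.
"divaskok" ends in -k. The one such stem in the data (rowzek → rarowzekak) adds ra- … -ak around the stem, so the same rule applies.
So divaskok → radivaskokak.

radivaskokak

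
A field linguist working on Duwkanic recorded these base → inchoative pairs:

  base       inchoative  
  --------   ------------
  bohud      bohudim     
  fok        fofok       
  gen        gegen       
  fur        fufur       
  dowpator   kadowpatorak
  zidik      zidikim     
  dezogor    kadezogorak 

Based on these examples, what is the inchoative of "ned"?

nened

fok and zidik both end in -k yet inflect differently (fofok, zidikim), so the final letter is not what conditions the rule; the number of vowels is.
"ned" has 1 vowel. The stems with 1 vowel (fur → fufur, fok → fofok, gen → gegen) repeat the first consonant+vowel as a prefix.
So ned → nened.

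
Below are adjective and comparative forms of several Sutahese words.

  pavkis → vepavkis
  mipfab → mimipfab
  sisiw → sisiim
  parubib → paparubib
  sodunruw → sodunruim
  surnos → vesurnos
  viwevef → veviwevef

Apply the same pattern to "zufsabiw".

"zufsabiw" ends in -w. The stems ending in -w (sisiw → sisiim, sodunruw → sodunruim) drop the final letter and add -im.
The other patterns: stems ending in -b repeat the first consonant+vowel as a prefix; stems ending in -f or -s add the prefix ve-.
So zufsabiw → zufsabiim.

zufsabiim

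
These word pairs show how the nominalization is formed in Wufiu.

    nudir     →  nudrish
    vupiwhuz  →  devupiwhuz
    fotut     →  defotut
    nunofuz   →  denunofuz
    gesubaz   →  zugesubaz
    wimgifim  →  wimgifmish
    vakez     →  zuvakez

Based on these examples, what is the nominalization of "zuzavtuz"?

dezuzavtuz

"zuzavtuz" has last vowel 'u'. The stems whose last vowel is 'u' (nunofuz → denunofuz, fotut → defotut, vupiwhuz → devupiwhuz) add the prefix de-.
The other patterns: stems whose last vowel is 'i' delete the last vowel and add -ish; stems whose last vowel is 'a' or 'e' add the prefix zu-.
So zuzavtuz → dezuzavtuz.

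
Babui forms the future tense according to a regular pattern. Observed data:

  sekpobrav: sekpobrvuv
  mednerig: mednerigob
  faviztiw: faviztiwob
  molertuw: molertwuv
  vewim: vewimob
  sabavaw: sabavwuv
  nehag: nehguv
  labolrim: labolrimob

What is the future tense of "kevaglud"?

"kevaglud" has last vowel 'u'. The one such stem in the data (molertuw → molertwuv) deletes the last vowel and adds -uv (as do sabavaw, nehag), so the same rule applies.
So kevaglud → kevaglduv.

kevaglduv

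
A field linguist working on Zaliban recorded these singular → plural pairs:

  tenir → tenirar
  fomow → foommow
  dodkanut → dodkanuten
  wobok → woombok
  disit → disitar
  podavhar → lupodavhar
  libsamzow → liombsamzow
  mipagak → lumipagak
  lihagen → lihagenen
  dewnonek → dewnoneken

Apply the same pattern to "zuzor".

wobok and mipagak both end in -k yet inflect differently (woombok, lumipagak), so the final letter is not what conditions the rule; the last vowel is.
"zuzor" has last vowel 'o'. The stems whose last vowel is 'o' (libsamzow → liombsamzow, fomow → foommow, wobok → woombok) insert -om- after the first vowel.
The other patterns: stems whose last vowel is 'i' add -ar; stems whose last vowel is 'a' add the prefix lu-; stems whose last vowel is 'e' or 'u' add -en.
So zuzor → zuomzor.

zuomzor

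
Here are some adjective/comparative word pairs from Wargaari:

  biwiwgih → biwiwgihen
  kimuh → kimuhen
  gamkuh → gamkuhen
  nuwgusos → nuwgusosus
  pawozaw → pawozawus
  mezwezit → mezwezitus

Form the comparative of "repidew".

biwiwgih and mezwezit both have last vowel 'i' yet inflect differently (biwiwgihen, mezwezitus), so the last vowel is not what conditions the rule; the final letter is.
"repidew" ends in -w. The one such stem in the data (pawozaw → pawozawus) adds -us, so the same rule applies.
So repidew → repidewus.

repidewus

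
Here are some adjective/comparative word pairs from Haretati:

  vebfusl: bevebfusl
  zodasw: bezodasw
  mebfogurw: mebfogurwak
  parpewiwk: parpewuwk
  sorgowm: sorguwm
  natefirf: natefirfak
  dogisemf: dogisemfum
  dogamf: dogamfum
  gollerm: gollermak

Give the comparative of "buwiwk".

"buwiwk" has second-to-last letter 'w'. The stems whose second-to-last letter is 'w' (sorgowm → sorguwm, parpewiwk → parpewuwk) change the last vowel to 'u'.
The other patterns: stems whose second-to-last letter is 'r' add -ak; stems whose second-to-last letter is 'm' add -um; stems whose second-to-last letter is 's' add the prefix be-.
So buwiwk → buwuwk.

buwuwk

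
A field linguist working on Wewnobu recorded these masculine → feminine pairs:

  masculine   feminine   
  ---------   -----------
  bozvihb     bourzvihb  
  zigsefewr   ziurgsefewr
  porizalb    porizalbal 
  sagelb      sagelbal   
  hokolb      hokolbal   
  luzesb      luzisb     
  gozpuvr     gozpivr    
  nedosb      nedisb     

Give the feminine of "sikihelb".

sikihelbal

bozvihb and porizalb both end in -b yet inflect differently (bourzvihb, porizalbal), so the final letter is not what conditions the rule; the second-to-last letter is.
"sikihelb" has second-to-last letter 'l'. The stems whose second-to-last letter is 'l' (porizalb → porizalbal, sagelb → sagelbal, hokolb → hokolbal) add -al.
The other patterns: stems whose second-to-last letter is 'h' or 'w' insert -ur- after the first vowel; stems whose second-to-last letter is 's' or 'v' change the last vowel to 'i'.
So sikihelb → sikihelbal.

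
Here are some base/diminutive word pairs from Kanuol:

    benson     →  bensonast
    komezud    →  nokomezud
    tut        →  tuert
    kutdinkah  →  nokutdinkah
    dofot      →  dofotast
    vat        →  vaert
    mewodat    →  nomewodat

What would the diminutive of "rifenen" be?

"rifenen" has 3 vowels. The stems with 3 vowels (komezud → nokomezud, mewodat → nomewodat, kutdinkah → nokutdinkah) add the prefix no-.
So rifenen → norifenen.

norifenen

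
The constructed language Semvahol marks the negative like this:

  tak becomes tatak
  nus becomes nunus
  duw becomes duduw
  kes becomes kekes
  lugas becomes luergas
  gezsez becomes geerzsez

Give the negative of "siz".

"siz" has 1 vowel. The stems with 1 vowel (tak → tatak, nus → nunus, duw → duduw) repeat the first consonant+vowel as a prefix.
So siz → sisiz.

sisiz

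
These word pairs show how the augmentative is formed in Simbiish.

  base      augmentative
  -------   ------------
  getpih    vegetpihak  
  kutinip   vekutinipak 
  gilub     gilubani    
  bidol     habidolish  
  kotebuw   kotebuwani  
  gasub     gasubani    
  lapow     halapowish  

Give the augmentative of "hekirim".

vehekirimak

lapow and kotebuw both end in -w yet inflect differently (halapowish, kotebuwani), so the final letter is not what conditions the rule; the last vowel is.
"hekirim" has last vowel 'i'. The stems whose last vowel is 'i' (kutinip → vekutinipak, getpih → vegetpihak) add ve- … -ak around the stem.
The other patterns: stems whose last vowel is 'o' add ha- … -ish around the stem; stems whose last vowel is 'u' add -ani.
So hekirim → vehekirimak.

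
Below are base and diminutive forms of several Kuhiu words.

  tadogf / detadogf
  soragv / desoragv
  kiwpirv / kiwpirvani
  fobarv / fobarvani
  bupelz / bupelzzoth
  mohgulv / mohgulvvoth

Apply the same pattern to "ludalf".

ludalffoth

soragv and kiwpirv both end in -v yet inflect differently (desoragv, kiwpirvani), so the final letter is not what conditions the rule; the second-to-last letter is.
"ludalf" has second-to-last letter 'l'. The stems whose second-to-last letter is 'l' (bupelz → bupelzzoth, mohgulv → mohgulvvoth) double the final consonant and add -oth.
The other patterns: stems whose second-to-last letter is 'g' add the prefix de-; stems whose second-to-last letter is 'r' add -ani.
So ludalf → ludalffoth.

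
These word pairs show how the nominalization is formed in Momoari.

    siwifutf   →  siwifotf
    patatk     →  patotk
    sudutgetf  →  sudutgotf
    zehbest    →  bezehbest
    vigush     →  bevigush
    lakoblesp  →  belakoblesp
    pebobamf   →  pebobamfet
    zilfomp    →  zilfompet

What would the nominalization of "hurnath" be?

hurnoth

siwifutf and pebobamf both end in -f yet inflect differently (siwifotf, pebobamfet), so the final letter is not what conditions the rule; the second-to-last letter is.
"hurnath" has second-to-last letter 't'. The stems whose second-to-last letter is 't' (siwifutf → siwifotf, patatk → patotk, sudutgetf → sudutgotf) change the last vowel to 'o'.
So hurnath → hurnoth.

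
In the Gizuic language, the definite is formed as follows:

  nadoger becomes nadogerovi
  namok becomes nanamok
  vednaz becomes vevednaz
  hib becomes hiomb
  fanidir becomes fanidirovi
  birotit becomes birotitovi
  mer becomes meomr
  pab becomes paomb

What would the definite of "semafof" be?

mer and nadoger both end in -r yet inflect differently (meomr, nadogerovi), so the final letter is not what conditions the rule; the number of vowels is.
"semafof" has 3 vowels. The stems with 3 vowels (nadoger → nadogerovi, birotit → birotitovi, fanidir → fanidirovi) add -ovi.
So semafof → semafofovi.

semafofovi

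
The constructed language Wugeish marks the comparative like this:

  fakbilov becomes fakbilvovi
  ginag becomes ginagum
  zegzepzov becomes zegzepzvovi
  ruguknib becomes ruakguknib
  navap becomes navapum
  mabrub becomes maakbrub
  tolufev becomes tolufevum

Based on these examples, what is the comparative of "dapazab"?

fakbilov and tolufev both end in -v yet inflect differently (fakbilvovi, tolufevum), so the final letter is not what conditions the rule; the last vowel is.
"dapazab" has last vowel 'a'. The stems whose last vowel is 'a' (navap → navapum, ginag → ginagum) add -um.
The other patterns: stems whose last vowel is 'o' delete the last vowel and add -ovi; stems whose last vowel is 'i' or 'u' insert -ak- after the first vowel.
So dapazab → dapazabum.

dapazabum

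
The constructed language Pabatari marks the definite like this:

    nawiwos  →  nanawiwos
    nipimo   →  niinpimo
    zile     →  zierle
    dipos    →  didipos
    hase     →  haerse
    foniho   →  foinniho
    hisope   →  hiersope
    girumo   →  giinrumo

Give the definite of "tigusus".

titigusus

nawiwos and girumo both have last vowel 'o' yet inflect differently (nanawiwos, giinrumo), so the last vowel is not what conditions the rule; the final letter is.
"tigusus" ends in -s. The stems ending in -s (nawiwos → nanawiwos, dipos → didipos) repeat the first consonant+vowel as a prefix.
The other patterns: stems ending in -o insert -in- after the first vowel; stems ending in -e insert -er- after the first vowel.
So tigusus → titigusus.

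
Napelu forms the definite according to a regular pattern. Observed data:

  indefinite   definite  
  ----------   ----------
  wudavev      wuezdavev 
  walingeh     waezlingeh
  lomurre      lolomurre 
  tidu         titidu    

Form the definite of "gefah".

geezfah

"gefah" ends in a consonant. The stems ending in a consonant (wudavev → wuezdavev, walingeh → waezlingeh) insert -ez- after the first vowel.
So gefah → geezfah.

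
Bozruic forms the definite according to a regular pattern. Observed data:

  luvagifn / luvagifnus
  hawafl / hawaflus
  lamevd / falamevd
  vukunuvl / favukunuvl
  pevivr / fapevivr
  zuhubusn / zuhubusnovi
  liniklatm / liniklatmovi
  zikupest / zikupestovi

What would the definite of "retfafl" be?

hawafl and vukunuvl both end in -l yet inflect differently (hawaflus, favukunuvl), so the final letter is not what conditions the rule; the second-to-last letter is.
"retfafl" has second-to-last letter 'f'. The stems whose second-to-last letter is 'f' (luvagifn → luvagifnus, hawafl → hawaflus) add -us.
So retfafl → retfaflus.

retfaflus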